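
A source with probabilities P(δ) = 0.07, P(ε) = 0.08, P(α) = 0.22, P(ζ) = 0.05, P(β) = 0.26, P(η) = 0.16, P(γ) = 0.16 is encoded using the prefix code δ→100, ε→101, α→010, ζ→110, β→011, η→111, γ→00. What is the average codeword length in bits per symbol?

2.84 bits/symbol

L̄ = Σ pᵢ·ℓᵢ = 0.07·3 + 0.08·3 + 0.22·3 + 0.05·3 + 0.26·3 + 0.16·3 + 0.16·2 = 2.84 bits/symbol.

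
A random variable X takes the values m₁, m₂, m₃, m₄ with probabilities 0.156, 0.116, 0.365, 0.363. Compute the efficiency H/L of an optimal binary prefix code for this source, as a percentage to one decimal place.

Entropy H = −Σ p log₂ p ≈ 1.8401 bits.
Huffman merges: 29/250+39/250→34/125; 34/125+363/1000→127/200; 73/200+127/200→1. L = 1907/1000 ≈ 1.9070.
Efficiency = H/L = 1.8401/1.9070 = 96.5%.

96.5%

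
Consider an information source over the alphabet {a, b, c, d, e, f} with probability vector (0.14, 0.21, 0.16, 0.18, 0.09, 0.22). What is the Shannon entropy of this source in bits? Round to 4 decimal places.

2.5315 bits

H = −Σ pᵢ log₂ pᵢ.
−0.14·log₂(0.14) = 0.3971
−0.21·log₂(0.21) = 0.4728
−0.16·log₂(0.16) = 0.4230
−0.18·log₂(0.18) = 0.4453
−0.09·log₂(0.09) = 0.3127
−0.22·log₂(0.22) = 0.4806
Sum ≈ 2.5315 → 2.5315 bits.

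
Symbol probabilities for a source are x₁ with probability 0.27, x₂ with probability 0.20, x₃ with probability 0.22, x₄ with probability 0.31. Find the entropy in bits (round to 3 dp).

1.979 bits

H = −Σ pᵢ log₂ pᵢ.
−0.27·log₂(0.27) = 0.5100
−0.20·log₂(0.20) = 0.4644
−0.22·log₂(0.22) = 0.4806
−0.31·log₂(0.31) = 0.5238
Sum ≈ 1.9788 → 1.979 bits.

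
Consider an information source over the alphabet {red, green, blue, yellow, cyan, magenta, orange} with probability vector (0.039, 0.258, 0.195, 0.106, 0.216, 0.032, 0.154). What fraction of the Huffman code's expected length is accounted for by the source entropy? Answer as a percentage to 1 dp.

98.6%

Entropy H = −Σ p log₂ p ≈ 2.5420 bits.
Huffman merges: 4/125+39/1000→71/1000; 71/1000+53/500→177/1000; 77/500+177/1000→331/1000; 39/200+27/125→411/1000; 129/500+331/1000→589/1000; 411/1000+589/1000→1. L = 2579/1000 ≈ 2.5790.
Efficiency = H/L = 2.5420/2.5790 = 98.6%.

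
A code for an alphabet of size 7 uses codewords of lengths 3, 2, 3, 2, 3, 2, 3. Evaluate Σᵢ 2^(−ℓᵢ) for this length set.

With common denominator 2^3 = 8: Σ 2^(−ℓᵢ) = 1/8 + 2/8 + 1/8 + 2/8 + 1/8 + 2/8 + 1/8 = 10/8 = 1.25.

1.25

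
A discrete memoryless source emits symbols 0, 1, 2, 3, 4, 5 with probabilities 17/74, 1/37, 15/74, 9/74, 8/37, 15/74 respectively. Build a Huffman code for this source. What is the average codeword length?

2.5 bits/symbol

Repeatedly combine the two least-probable nodes; the expected code length is the sum of the merged weights.
merge 1/37 + 9/74 → 11/74
merge 11/74 + 15/74 → 13/37
merge 15/74 + 8/37 → 31/74
merge 17/74 + 13/37 → 43/74
merge 31/74 + 43/74 → 1
L = 11/74 + 13/37 + 31/74 + 43/74 + 1 = 5/2 = 2.5 bits/symbol.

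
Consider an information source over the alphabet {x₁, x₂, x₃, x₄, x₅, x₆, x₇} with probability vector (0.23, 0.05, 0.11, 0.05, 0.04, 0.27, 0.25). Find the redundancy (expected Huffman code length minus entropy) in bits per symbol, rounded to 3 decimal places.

0.014 bits

Entropy H = −Σ p log₂ p ≈ 2.4659 bits.
Huffman merges: 1/25+1/20→9/100; 1/20+9/100→7/50; 11/100+7/50→1/4; 23/100+1/4→12/25; 1/4+27/100→13/25; 12/25+13/25→1. L = 62/25 ≈ 2.4800.
L − H = 2.4800 − 2.4659 = 0.014 bits.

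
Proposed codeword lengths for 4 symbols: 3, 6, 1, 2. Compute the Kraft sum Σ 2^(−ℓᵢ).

With common denominator 2^6 = 64: Σ 2^(−ℓᵢ) = 8/64 + 1/64 + 32/64 + 16/64 = 57/64 = 0.890625.

0.890625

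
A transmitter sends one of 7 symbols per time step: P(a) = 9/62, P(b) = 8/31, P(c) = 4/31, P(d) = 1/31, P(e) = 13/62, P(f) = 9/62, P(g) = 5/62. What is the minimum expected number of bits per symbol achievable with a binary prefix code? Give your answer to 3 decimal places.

Repeatedly combine the two least-probable nodes; the expected code length is the sum of the merged weights.
merge 1/31 + 5/62 → 7/62
merge 7/62 + 4/31 → 15/62
merge 9/62 + 9/62 → 9/31
merge 13/62 + 15/62 → 14/31
merge 8/31 + 9/31 → 17/31
merge 14/31 + 17/31 → 1
L = 7/62 + 15/62 + 9/31 + 14/31 + 17/31 + 1 = 82/31 ≈ 2.645 bits/symbol.

2.645 bits/symbol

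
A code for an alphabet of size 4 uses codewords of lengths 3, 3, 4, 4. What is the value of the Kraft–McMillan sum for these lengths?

With common denominator 2^4 = 16: Σ 2^(−ℓᵢ) = 2/16 + 2/16 + 1/16 + 1/16 = 6/16 = 0.375.

0.375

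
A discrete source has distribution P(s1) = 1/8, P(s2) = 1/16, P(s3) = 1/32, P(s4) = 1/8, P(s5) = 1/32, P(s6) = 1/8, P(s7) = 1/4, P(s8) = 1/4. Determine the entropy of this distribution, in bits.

Each probability is a power of 1/2, so log₂(1/p) is an integer.
H = Σ p·log₂(1/p) = 1/8·3 + 1/16·4 + 1/32·5 + 1/8·3 + 1/32·5 + 1/8·3 + 1/4·2 + 1/4·2 = 2.6875 bits.

2.6875 bits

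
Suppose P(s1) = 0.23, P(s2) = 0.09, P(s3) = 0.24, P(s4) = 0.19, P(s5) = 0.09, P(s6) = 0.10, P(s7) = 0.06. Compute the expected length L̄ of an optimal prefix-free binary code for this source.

2.68 bits/symbol

Repeatedly combine the two least-probable nodes; the expected code length is the sum of the merged weights.
merge 3/50 + 9/100 → 3/20
merge 9/100 + 1/10 → 19/100
merge 3/20 + 19/100 → 17/50
merge 19/100 + 23/100 → 21/50
merge 6/25 + 17/50 → 29/50
merge 21/50 + 29/50 → 1
L = 3/20 + 19/100 + 17/50 + 21/50 + 29/50 + 1 = 67/25 = 2.68 bits/symbol.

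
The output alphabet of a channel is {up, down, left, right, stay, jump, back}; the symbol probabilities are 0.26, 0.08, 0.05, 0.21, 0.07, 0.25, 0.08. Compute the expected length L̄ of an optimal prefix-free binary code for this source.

2.56 bits/symbol

Repeatedly combine the two least-probable nodes; the expected code length is the sum of the merged weights.
merge 1/20 + 7/100 → 3/25
merge 2/25 + 2/25 → 4/25
merge 3/25 + 4/25 → 7/25
merge 21/100 + 1/4 → 23/50
merge 13/50 + 7/25 → 27/50
merge 23/50 + 27/50 → 1
L = 3/25 + 4/25 + 7/25 + 23/50 + 27/50 + 1 = 64/25 = 2.56 bits/symbol.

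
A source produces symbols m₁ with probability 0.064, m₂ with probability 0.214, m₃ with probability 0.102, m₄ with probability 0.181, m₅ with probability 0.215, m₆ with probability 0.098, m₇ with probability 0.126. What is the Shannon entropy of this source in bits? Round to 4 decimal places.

2.6938 bits

H = −Σ pᵢ log₂ pᵢ.
−0.064·log₂(0.064) = 0.2538
−0.214·log₂(0.214) = 0.4760
−0.102·log₂(0.102) = 0.3359
−0.181·log₂(0.181) = 0.4463
−0.215·log₂(0.215) = 0.4768
−0.098·log₂(0.098) = 0.3284
−0.126·log₂(0.126) = 0.3766
Sum ≈ 2.6938 → 2.6938 bits.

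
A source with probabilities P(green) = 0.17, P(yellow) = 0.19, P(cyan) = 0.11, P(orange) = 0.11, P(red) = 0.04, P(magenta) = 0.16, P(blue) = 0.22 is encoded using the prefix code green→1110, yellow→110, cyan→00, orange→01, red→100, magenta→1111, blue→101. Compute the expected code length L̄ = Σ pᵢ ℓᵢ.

L̄ = Σ pᵢ·ℓᵢ = 0.17·4 + 0.19·3 + 0.11·2 + 0.11·2 + 0.04·3 + 0.16·4 + 0.22·3 = 3.11 bits/symbol.

3.11 bits/symbol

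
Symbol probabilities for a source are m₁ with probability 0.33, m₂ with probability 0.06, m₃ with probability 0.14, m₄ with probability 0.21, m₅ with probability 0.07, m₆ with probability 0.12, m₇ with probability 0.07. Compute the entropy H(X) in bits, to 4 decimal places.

H = −Σ pᵢ log₂ pᵢ.
−0.33·log₂(0.33) = 0.5278
−0.06·log₂(0.06) = 0.2435
−0.14·log₂(0.14) = 0.3971
−0.21·log₂(0.21) = 0.4728
−0.07·log₂(0.07) = 0.2686
−0.12·log₂(0.12) = 0.3671
−0.07·log₂(0.07) = 0.2686
Sum ≈ 2.5455 → 2.5455 bits.

2.5455 bits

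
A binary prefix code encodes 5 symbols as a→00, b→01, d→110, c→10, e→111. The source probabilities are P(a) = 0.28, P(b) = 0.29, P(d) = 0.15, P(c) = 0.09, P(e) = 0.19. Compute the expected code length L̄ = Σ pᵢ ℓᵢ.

2.34 bits/symbol

L̄ = Σ pᵢ·ℓᵢ = 0.28·2 + 0.29·2 + 0.15·3 + 0.09·2 + 0.19·3 = 2.34 bits/symbol.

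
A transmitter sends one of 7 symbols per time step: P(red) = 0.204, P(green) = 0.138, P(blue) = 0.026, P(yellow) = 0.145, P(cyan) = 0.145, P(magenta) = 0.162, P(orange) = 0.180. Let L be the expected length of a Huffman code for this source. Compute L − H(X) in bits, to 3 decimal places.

0.102 bits

Entropy H = −Σ p log₂ p ≈ 2.6777 bits.
Huffman merges: 13/500+69/500→41/250; 29/200+29/200→29/100; 81/500+41/250→163/500; 9/50+51/250→48/125; 29/100+163/500→77/125; 48/125+77/125→1. L = 139/50 ≈ 2.7800.
L − H = 2.7800 − 2.6777 = 0.102 bits.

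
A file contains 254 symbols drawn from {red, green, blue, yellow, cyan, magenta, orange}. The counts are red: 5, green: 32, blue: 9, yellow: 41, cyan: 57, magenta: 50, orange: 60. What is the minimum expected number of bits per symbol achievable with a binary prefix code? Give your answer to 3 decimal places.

Probabilities are the counts divided by 254.
Repeatedly combine the two least-probable nodes; the expected code length is the sum of the merged weights.
merge 5/254 + 9/254 → 7/127
merge 7/127 + 16/127 → 23/127
merge 41/254 + 23/127 → 87/254
merge 25/127 + 57/254 → 107/254
merge 30/127 + 87/254 → 147/254
merge 107/254 + 147/254 → 1
L = 7/127 + 23/127 + 87/254 + 107/254 + 147/254 + 1 = 655/254 ≈ 2.579 bits/symbol.

2.579 bits/symbol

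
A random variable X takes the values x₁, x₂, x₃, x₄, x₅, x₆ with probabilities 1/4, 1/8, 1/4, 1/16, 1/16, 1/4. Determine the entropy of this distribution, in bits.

2.375 bits

Each probability is a power of 1/2, so log₂(1/p) is an integer.
H = Σ p·log₂(1/p) = 1/4·2 + 1/8·3 + 1/4·2 + 1/16·4 + 1/16·4 + 1/4·2 = 2.375 bits.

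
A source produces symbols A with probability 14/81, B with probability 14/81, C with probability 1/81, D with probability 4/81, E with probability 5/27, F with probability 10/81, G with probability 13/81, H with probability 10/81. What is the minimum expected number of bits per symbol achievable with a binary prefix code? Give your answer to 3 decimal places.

2.877 bits/symbol

Repeatedly combine the two least-probable nodes; the expected code length is the sum of the merged weights.
merge 1/81 + 4/81 → 5/81
merge 5/81 + 10/81 → 5/27
merge 10/81 + 13/81 → 23/81
merge 14/81 + 14/81 → 28/81
merge 5/27 + 5/27 → 10/27
merge 23/81 + 28/81 → 17/27
merge 10/27 + 17/27 → 1
L = 5/81 + 5/27 + 23/81 + 28/81 + 10/27 + 17/27 + 1 = 233/81 ≈ 2.877 bits/symbol.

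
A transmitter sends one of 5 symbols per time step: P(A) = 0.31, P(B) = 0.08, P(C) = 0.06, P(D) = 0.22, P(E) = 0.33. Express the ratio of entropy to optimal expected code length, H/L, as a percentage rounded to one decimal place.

Entropy H = −Σ p log₂ p ≈ 2.0672 bits.
Huffman merges: 3/50+2/25→7/50; 7/50+11/50→9/25; 31/100+33/100→16/25; 9/25+16/25→1. L = 107/50 ≈ 2.1400.
Efficiency = H/L = 2.0672/2.1400 = 96.6%.

96.6%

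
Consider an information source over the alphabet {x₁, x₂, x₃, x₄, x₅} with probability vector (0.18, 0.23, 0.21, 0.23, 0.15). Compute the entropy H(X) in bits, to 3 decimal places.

H = −Σ pᵢ log₂ pᵢ.
−0.18·log₂(0.18) = 0.4453
−0.23·log₂(0.23) = 0.4877
−0.21·log₂(0.21) = 0.4728
−0.23·log₂(0.23) = 0.4877
−0.15·log₂(0.15) = 0.4105
Sum ≈ 2.3040 → 2.304 bits.

2.304 bits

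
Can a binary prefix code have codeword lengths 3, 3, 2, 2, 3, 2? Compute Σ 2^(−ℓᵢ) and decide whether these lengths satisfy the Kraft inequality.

With common denominator 2^3 = 8: Σ 2^(−ℓᵢ) = 1/8 + 1/8 + 2/8 + 2/8 + 1/8 + 2/8 = 9/8 = 1.125.
Kraft's inequality requires Σ ≤ 1; here Σ = 1.125 > 1, so no such prefix code exists.

1.125; no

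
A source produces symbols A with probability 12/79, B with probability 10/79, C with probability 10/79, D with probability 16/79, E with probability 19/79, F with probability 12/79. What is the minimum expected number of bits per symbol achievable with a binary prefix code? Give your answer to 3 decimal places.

2.557 bits/symbol

Repeatedly combine the two least-probable nodes; the expected code length is the sum of the merged weights.
merge 10/79 + 10/79 → 20/79
merge 12/79 + 12/79 → 24/79
merge 16/79 + 19/79 → 35/79
merge 20/79 + 24/79 → 44/79
merge 35/79 + 44/79 → 1
L = 20/79 + 24/79 + 35/79 + 44/79 + 1 = 202/79 ≈ 2.557 bits/symbol.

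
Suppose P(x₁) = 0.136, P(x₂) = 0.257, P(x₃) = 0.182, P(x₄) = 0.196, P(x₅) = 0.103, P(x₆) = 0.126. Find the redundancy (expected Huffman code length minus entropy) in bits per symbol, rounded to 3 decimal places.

Entropy H = −Σ p log₂ p ≈ 2.5177 bits.
Huffman merges: 103/1000+63/500→229/1000; 17/125+91/500→159/500; 49/250+229/1000→17/40; 257/1000+159/500→23/40; 17/40+23/40→1. L = 2547/1000 ≈ 2.5470.
L − H = 2.5470 − 2.5177 = 0.029 bits.

0.029 bits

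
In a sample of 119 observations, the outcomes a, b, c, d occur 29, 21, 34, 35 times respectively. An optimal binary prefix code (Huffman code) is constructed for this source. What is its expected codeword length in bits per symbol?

2 bits/symbol

Probabilities are the counts divided by 119.
Repeatedly combine the two least-probable nodes; the expected code length is the sum of the merged weights.
merge 3/17 + 29/119 → 50/119
merge 2/7 + 5/17 → 69/119
merge 50/119 + 69/119 → 1
L = 50/119 + 69/119 + 1 = 2 bits/symbol.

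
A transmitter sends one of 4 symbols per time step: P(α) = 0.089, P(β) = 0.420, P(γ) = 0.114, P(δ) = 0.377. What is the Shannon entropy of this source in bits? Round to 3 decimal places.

1.724 bits

H = −Σ pᵢ log₂ pᵢ.
−0.089·log₂(0.089) = 0.3106
−0.420·log₂(0.420) = 0.5256
−0.114·log₂(0.114) = 0.3571
−0.377·log₂(0.377) = 0.5306
Sum ≈ 1.7240 → 1.724 bits.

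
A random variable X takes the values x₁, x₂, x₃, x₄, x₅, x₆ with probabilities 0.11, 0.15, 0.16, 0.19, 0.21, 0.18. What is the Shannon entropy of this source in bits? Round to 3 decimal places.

H = −Σ pᵢ log₂ pᵢ.
−0.11·log₂(0.11) = 0.3503
−0.15·log₂(0.15) = 0.4105
−0.16·log₂(0.16) = 0.4230
−0.19·log₂(0.19) = 0.4552
−0.21·log₂(0.21) = 0.4728
−0.18·log₂(0.18) = 0.4453
Sum ≈ 2.5572 → 2.557 bits.

2.557 bits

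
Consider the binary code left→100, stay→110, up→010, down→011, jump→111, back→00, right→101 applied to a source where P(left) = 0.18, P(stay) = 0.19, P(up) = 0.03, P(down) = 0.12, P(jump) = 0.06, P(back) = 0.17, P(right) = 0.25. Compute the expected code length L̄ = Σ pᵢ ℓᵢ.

L̄ = Σ pᵢ·ℓᵢ = 0.18·3 + 0.19·3 + 0.03·3 + 0.12·3 + 0.06·3 + 0.17·2 + 0.25·3 = 2.83 bits/symbol.

2.83 bits/symbol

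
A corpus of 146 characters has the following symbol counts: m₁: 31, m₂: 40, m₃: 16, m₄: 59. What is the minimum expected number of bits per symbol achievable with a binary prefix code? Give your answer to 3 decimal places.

1.918 bits/symbol

Probabilities are the counts divided by 146.
Repeatedly combine the two least-probable nodes; the expected code length is the sum of the merged weights.
merge 8/73 + 31/146 → 47/146
merge 20/73 + 47/146 → 87/146
merge 59/146 + 87/146 → 1
L = 47/146 + 87/146 + 1 = 140/73 ≈ 1.918 bits/symbol.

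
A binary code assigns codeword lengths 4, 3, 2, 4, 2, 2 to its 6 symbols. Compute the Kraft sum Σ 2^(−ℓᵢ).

1

With common denominator 2^4 = 16: Σ 2^(−ℓᵢ) = 1/16 + 2/16 + 4/16 + 1/16 + 4/16 + 4/16 = 16/16 = 1.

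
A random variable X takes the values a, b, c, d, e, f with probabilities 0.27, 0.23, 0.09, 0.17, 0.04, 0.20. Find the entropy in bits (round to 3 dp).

2.395 bits

H = −Σ pᵢ log₂ pᵢ.
−0.27·log₂(0.27) = 0.5100
−0.23·log₂(0.23) = 0.4877
−0.09·log₂(0.09) = 0.3127
−0.17·log₂(0.17) = 0.4346
−0.04·log₂(0.04) = 0.1858
−0.20·log₂(0.20) = 0.4644
Sum ≈ 2.3951 → 2.395 bits.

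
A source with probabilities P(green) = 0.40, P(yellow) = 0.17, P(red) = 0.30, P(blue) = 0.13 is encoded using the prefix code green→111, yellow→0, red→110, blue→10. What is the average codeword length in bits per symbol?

L̄ = Σ pᵢ·ℓᵢ = 0.40·3 + 0.17·1 + 0.30·3 + 0.13·2 = 2.53 bits/symbol.

2.53 bits/symbol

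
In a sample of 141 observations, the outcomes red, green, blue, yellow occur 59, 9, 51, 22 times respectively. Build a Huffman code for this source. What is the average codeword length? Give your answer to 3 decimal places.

1.801 bits/symbol

Probabilities are the counts divided by 141.
Repeatedly combine the two least-probable nodes; the expected code length is the sum of the merged weights.
merge 3/47 + 22/141 → 31/141
merge 31/141 + 17/47 → 82/141
merge 59/141 + 82/141 → 1
L = 31/141 + 82/141 + 1 = 254/141 ≈ 1.801 bits/symbol.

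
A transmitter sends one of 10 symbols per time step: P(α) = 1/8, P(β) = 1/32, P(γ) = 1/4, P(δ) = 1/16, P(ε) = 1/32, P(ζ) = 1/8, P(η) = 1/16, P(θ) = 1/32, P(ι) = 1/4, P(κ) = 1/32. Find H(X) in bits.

Each probability is a power of 1/2, so log₂(1/p) is an integer.
H = Σ p·log₂(1/p) = 1/8·3 + 1/32·5 + 1/4·2 + 1/16·4 + 1/32·5 + 1/8·3 + 1/16·4 + 1/32·5 + 1/4·2 + 1/32·5 = 2.875 bits.

2.875 bits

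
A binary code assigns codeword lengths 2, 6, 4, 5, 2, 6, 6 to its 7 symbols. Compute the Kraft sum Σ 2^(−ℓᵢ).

With common denominator 2^6 = 64: Σ 2^(−ℓᵢ) = 16/64 + 1/64 + 4/64 + 2/64 + 16/64 + 1/64 + 1/64 = 41/64 = 0.640625.

0.640625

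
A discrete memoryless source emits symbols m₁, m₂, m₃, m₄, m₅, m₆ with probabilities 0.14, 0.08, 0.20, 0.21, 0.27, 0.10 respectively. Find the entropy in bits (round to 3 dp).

2.468 bits

H = −Σ pᵢ log₂ pᵢ.
−0.14·log₂(0.14) = 0.3971
−0.08·log₂(0.08) = 0.2915
−0.20·log₂(0.20) = 0.4644
−0.21·log₂(0.21) = 0.4728
−0.27·log₂(0.27) = 0.5100
−0.10·log₂(0.10) = 0.3322
Sum ≈ 2.4680 → 2.468 bits.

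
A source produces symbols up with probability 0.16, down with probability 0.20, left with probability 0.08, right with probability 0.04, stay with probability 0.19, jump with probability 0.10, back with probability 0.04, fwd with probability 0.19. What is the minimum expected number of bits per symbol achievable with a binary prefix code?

Repeatedly combine the two least-probable nodes; the expected code length is the sum of the merged weights.
merge 1/25 + 1/25 → 2/25
merge 2/25 + 2/25 → 4/25
merge 1/10 + 4/25 → 13/50
merge 4/25 + 19/100 → 7/20
merge 19/100 + 1/5 → 39/100
merge 13/50 + 7/20 → 61/100
merge 39/100 + 61/100 → 1
L = 2/25 + 4/25 + 13/50 + 7/20 + 39/100 + 61/100 + 1 = 57/20 = 2.85 bits/symbol.

2.85 bits/symbol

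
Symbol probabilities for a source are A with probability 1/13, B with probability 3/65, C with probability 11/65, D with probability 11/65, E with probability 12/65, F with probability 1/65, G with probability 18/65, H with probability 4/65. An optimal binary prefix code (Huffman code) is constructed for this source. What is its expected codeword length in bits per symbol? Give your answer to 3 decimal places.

Repeatedly combine the two least-probable nodes; the expected code length is the sum of the merged weights.
merge 1/65 + 3/65 → 4/65
merge 4/65 + 4/65 → 8/65
merge 1/13 + 8/65 → 1/5
merge 11/65 + 11/65 → 22/65
merge 12/65 + 1/5 → 5/13
merge 18/65 + 22/65 → 8/13
merge 5/13 + 8/13 → 1
L = 4/65 + 8/65 + 1/5 + 22/65 + 5/13 + 8/13 + 1 = 177/65 ≈ 2.723 bits/symbol.

2.723 bits/symbol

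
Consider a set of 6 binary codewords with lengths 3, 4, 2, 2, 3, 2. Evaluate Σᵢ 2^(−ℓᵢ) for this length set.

With common denominator 2^4 = 16: Σ 2^(−ℓᵢ) = 2/16 + 1/16 + 4/16 + 4/16 + 2/16 + 4/16 = 17/16 = 1.0625.

1.0625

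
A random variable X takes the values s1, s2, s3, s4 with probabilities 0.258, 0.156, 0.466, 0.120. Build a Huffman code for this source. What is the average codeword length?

Repeatedly combine the two least-probable nodes; the expected code length is the sum of the merged weights.
merge 3/25 + 39/250 → 69/250
merge 129/500 + 69/250 → 267/500
merge 233/500 + 267/500 → 1
L = 69/250 + 267/500 + 1 = 181/100 = 1.81 bits/symbol.

1.81 bits/symbol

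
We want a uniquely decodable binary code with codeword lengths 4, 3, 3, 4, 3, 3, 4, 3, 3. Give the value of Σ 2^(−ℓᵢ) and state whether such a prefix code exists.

With common denominator 2^4 = 16: Σ 2^(−ℓᵢ) = 1/16 + 2/16 + 2/16 + 1/16 + 2/16 + 2/16 + 1/16 + 2/16 + 2/16 = 15/16 = 0.9375.
Kraft's inequality requires Σ ≤ 1; here Σ = 0.9375 ≤ 1, so such a prefix code exists.

0.9375; yes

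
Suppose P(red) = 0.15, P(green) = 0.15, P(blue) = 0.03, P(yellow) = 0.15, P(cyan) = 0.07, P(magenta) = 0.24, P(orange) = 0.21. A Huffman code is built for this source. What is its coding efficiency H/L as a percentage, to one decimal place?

Entropy H = −Σ p log₂ p ≈ 2.6189 bits.
Huffman merges: 3/100+7/100→1/10; 1/10+3/20→1/4; 3/20+3/20→3/10; 21/100+6/25→9/20; 1/4+3/10→11/20; 9/20+11/20→1. L = 53/20 ≈ 2.6500.
Efficiency = H/L = 2.6189/2.6500 = 98.8%.

98.8%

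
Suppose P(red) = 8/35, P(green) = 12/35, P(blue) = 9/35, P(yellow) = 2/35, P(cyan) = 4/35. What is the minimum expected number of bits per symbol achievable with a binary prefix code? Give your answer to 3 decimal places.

Repeatedly combine the two least-probable nodes; the expected code length is the sum of the merged weights.
merge 2/35 + 4/35 → 6/35
merge 6/35 + 8/35 → 2/5
merge 9/35 + 12/35 → 3/5
merge 2/5 + 3/5 → 1
L = 6/35 + 2/5 + 3/5 + 1 = 76/35 ≈ 2.171 bits/symbol.

2.171 bits/symbol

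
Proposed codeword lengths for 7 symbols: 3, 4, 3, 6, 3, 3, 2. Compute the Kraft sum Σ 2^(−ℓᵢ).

With common denominator 2^6 = 64: Σ 2^(−ℓᵢ) = 8/64 + 4/64 + 8/64 + 1/64 + 8/64 + 8/64 + 16/64 = 53/64 = 0.828125.

0.828125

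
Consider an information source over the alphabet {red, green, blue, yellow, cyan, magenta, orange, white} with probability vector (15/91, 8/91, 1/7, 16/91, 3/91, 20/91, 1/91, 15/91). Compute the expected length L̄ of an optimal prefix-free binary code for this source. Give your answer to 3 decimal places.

Repeatedly combine the two least-probable nodes; the expected code length is the sum of the merged weights.
merge 1/91 + 3/91 → 4/91
merge 4/91 + 8/91 → 12/91
merge 12/91 + 1/7 → 25/91
merge 15/91 + 15/91 → 30/91
merge 16/91 + 20/91 → 36/91
merge 25/91 + 30/91 → 55/91
merge 36/91 + 55/91 → 1
L = 4/91 + 12/91 + 25/91 + 30/91 + 36/91 + 55/91 + 1 = 253/91 ≈ 2.780 bits/symbol.

2.780 bits/symbol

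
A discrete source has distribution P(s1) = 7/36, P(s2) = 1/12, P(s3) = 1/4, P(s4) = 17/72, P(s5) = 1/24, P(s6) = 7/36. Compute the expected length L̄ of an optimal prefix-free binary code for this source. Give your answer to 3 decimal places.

2.444 bits/symbol

Repeatedly combine the two least-probable nodes; the expected code length is the sum of the merged weights.
merge 1/24 + 1/12 → 1/8
merge 1/8 + 7/36 → 23/72
merge 7/36 + 17/72 → 31/72
merge 1/4 + 23/72 → 41/72
merge 31/72 + 41/72 → 1
L = 1/8 + 23/72 + 31/72 + 41/72 + 1 = 22/9 ≈ 2.444 bits/symbol.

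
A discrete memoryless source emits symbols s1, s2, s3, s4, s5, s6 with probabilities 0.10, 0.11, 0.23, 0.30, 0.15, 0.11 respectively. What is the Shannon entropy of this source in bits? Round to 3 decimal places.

2.452 bits

H = −Σ pᵢ log₂ pᵢ.
−0.10·log₂(0.10) = 0.3322
−0.11·log₂(0.11) = 0.3503
−0.23·log₂(0.23) = 0.4877
−0.30·log₂(0.30) = 0.5211
−0.15·log₂(0.15) = 0.4105
−0.11·log₂(0.11) = 0.3503
Sum ≈ 2.4521 → 2.452 bits.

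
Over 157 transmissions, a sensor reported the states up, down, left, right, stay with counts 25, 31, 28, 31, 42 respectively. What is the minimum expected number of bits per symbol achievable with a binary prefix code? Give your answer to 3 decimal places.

2.338 bits/symbol

Probabilities are the counts divided by 157.
Repeatedly combine the two least-probable nodes; the expected code length is the sum of the merged weights.
merge 25/157 + 28/157 → 53/157
merge 31/157 + 31/157 → 62/157
merge 42/157 + 53/157 → 95/157
merge 62/157 + 95/157 → 1
L = 53/157 + 62/157 + 95/157 + 1 = 367/157 ≈ 2.338 bits/symbol.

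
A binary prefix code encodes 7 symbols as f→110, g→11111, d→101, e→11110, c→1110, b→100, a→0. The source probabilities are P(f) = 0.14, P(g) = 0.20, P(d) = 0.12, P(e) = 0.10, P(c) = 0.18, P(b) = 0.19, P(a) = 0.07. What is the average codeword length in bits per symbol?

3.64 bits/symbol

L̄ = Σ pᵢ·ℓᵢ = 0.14·3 + 0.20·5 + 0.12·3 + 0.10·5 + 0.18·4 + 0.19·3 + 0.07·1 = 3.64 bits/symbol.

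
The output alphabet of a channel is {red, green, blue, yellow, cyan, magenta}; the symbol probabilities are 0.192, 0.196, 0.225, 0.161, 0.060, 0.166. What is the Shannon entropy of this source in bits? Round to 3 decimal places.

2.500 bits

H = −Σ pᵢ log₂ pᵢ.
−0.192·log₂(0.192) = 0.4571
−0.196·log₂(0.196) = 0.4608
−0.225·log₂(0.225) = 0.4842
−0.161·log₂(0.161) = 0.4242
−0.060·log₂(0.060) = 0.2435
−0.166·log₂(0.166) = 0.4301
Sum ≈ 2.4999 → 2.500 bits.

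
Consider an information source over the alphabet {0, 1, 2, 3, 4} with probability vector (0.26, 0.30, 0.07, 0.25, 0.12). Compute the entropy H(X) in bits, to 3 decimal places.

H = −Σ pᵢ log₂ pᵢ.
−0.26·log₂(0.26) = 0.5053
−0.30·log₂(0.30) = 0.5211
−0.07·log₂(0.07) = 0.2686
−0.25·log₂(0.25) = 0.5000
−0.12·log₂(0.12) = 0.3671
Sum ≈ 2.1620 → 2.162 bits.

2.162 bits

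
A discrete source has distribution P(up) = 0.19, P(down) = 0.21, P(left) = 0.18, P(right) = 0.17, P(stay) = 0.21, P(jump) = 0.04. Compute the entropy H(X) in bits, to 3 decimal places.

2.467 bits

H = −Σ pᵢ log₂ pᵢ.
−0.19·log₂(0.19) = 0.4552
−0.21·log₂(0.21) = 0.4728
−0.18·log₂(0.18) = 0.4453
−0.17·log₂(0.17) = 0.4346
−0.21·log₂(0.21) = 0.4728
−0.04·log₂(0.04) = 0.1858
Sum ≈ 2.4665 → 2.467 bits.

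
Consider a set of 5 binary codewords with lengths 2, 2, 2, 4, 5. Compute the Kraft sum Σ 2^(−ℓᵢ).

0.84375

With common denominator 2^5 = 32: Σ 2^(−ℓᵢ) = 8/32 + 8/32 + 8/32 + 2/32 + 1/32 = 27/32 = 0.84375.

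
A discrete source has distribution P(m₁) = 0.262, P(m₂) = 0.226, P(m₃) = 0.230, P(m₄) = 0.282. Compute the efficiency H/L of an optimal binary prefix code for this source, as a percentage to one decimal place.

99.7%

Entropy H = −Σ p log₂ p ≈ 1.9939 bits.
Huffman merges: 113/500+23/100→57/125; 131/500+141/500→68/125; 57/125+68/125→1. L = 2 ≈ 2.0000.
Efficiency = H/L = 1.9939/2.0000 = 99.7%.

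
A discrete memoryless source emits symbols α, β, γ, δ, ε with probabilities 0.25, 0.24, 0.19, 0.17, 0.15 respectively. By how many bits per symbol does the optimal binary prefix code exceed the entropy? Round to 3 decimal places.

Entropy H = −Σ p log₂ p ≈ 2.2945 bits.
Huffman merges: 3/20+17/100→8/25; 19/100+6/25→43/100; 1/4+8/25→57/100; 43/100+57/100→1. L = 58/25 ≈ 2.3200.
L − H = 2.3200 − 2.2945 = 0.026 bits.

0.026 bits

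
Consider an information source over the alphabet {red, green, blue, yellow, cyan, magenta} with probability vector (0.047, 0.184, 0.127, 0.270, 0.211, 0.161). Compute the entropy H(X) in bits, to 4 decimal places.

H = −Σ pᵢ log₂ pᵢ.
−0.047·log₂(0.047) = 0.2073
−0.184·log₂(0.184) = 0.4494
−0.127·log₂(0.127) = 0.3781
−0.270·log₂(0.270) = 0.5100
−0.211·log₂(0.211) = 0.4736
−0.161·log₂(0.161) = 0.4242
Sum ≈ 2.4427 → 2.4427 bits.

2.4427 bits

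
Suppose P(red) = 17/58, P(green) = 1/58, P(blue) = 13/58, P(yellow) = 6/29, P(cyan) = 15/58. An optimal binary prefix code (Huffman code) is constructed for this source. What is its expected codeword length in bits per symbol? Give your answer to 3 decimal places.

Repeatedly combine the two least-probable nodes; the expected code length is the sum of the merged weights.
merge 1/58 + 6/29 → 13/58
merge 13/58 + 13/58 → 13/29
merge 15/58 + 17/58 → 16/29
merge 13/29 + 16/29 → 1
L = 13/58 + 13/29 + 16/29 + 1 = 129/58 ≈ 2.224 bits/symbol.

2.224 bits/symbol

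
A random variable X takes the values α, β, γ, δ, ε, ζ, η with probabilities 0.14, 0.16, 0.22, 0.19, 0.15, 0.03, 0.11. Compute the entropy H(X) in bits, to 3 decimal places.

H = −Σ pᵢ log₂ pᵢ.
−0.14·log₂(0.14) = 0.3971
−0.16·log₂(0.16) = 0.4230
−0.22·log₂(0.22) = 0.4806
−0.19·log₂(0.19) = 0.4552
−0.15·log₂(0.15) = 0.4105
−0.03·log₂(0.03) = 0.1518
−0.11·log₂(0.11) = 0.3503
Sum ≈ 2.6685 → 2.669 bits.

2.669 bits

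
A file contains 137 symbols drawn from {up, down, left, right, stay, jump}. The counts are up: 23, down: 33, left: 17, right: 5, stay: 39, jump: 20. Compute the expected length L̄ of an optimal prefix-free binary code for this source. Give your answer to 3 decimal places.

2.467 bits/symbol

Probabilities are the counts divided by 137.
Repeatedly combine the two least-probable nodes; the expected code length is the sum of the merged weights.
merge 5/137 + 17/137 → 22/137
merge 20/137 + 22/137 → 42/137
merge 23/137 + 33/137 → 56/137
merge 39/137 + 42/137 → 81/137
merge 56/137 + 81/137 → 1
L = 22/137 + 42/137 + 56/137 + 81/137 + 1 = 338/137 ≈ 2.467 bits/symbol.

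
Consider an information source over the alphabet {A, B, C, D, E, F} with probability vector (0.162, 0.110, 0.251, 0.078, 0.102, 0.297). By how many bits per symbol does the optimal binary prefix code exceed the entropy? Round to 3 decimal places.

0.033 bits

Entropy H = −Σ p log₂ p ≈ 2.4194 bits.
Huffman merges: 39/500+51/500→9/50; 11/100+81/500→34/125; 9/50+251/1000→431/1000; 34/125+297/1000→569/1000; 431/1000+569/1000→1. L = 613/250 ≈ 2.4520.
L − H = 2.4520 − 2.4194 = 0.033 bits.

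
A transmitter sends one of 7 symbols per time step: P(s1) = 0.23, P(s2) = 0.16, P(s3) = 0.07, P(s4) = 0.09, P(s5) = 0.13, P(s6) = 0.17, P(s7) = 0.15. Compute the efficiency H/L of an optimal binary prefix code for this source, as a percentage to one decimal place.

98.5%

Entropy H = −Σ p log₂ p ≈ 2.7197 bits.
Huffman merges: 7/100+9/100→4/25; 13/100+3/20→7/25; 4/25+4/25→8/25; 17/100+23/100→2/5; 7/25+8/25→3/5; 2/5+3/5→1. L = 69/25 ≈ 2.7600.
Efficiency = H/L = 2.7197/2.7600 = 98.5%.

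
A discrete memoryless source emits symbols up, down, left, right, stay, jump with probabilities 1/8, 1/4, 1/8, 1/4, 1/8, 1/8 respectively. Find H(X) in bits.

2.5 bits

Each probability is a power of 1/2, so log₂(1/p) is an integer.
H = Σ p·log₂(1/p) = 1/8·3 + 1/4·2 + 1/8·3 + 1/4·2 + 1/8·3 + 1/8·3 = 2.5 bits.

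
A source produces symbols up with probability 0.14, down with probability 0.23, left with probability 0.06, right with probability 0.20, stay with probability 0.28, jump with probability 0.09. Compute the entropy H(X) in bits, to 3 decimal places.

H = −Σ pᵢ log₂ pᵢ.
−0.14·log₂(0.14) = 0.3971
−0.23·log₂(0.23) = 0.4877
−0.06·log₂(0.06) = 0.2435
−0.20·log₂(0.20) = 0.4644
−0.28·log₂(0.28) = 0.5142
−0.09·log₂(0.09) = 0.3127
Sum ≈ 2.4196 → 2.420 bits.

2.420 bits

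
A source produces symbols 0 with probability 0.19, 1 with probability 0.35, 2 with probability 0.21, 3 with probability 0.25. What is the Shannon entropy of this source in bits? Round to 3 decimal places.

1.958 bits

H = −Σ pᵢ log₂ pᵢ.
−0.19·log₂(0.19) = 0.4552
−0.35·log₂(0.35) = 0.5301
−0.21·log₂(0.21) = 0.4728
−0.25·log₂(0.25) = 0.5000
Sum ≈ 1.9582 → 1.958 bits.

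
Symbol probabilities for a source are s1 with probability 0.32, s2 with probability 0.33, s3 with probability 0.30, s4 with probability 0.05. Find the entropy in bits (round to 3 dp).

H = −Σ pᵢ log₂ pᵢ.
−0.32·log₂(0.32) = 0.5260
−0.33·log₂(0.33) = 0.5278
−0.30·log₂(0.30) = 0.5211
−0.05·log₂(0.05) = 0.2161
Sum ≈ 1.7910 → 1.791 bits.

1.791 bits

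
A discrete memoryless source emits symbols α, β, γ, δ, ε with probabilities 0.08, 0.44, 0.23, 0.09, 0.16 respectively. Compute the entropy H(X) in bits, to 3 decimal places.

2.036 bits

H = −Σ pᵢ log₂ pᵢ.
−0.08·log₂(0.08) = 0.2915
−0.44·log₂(0.44) = 0.5211
−0.23·log₂(0.23) = 0.4877
−0.09·log₂(0.09) = 0.3127
−0.16·log₂(0.16) = 0.4230
Sum ≈ 2.0360 → 2.036 bits.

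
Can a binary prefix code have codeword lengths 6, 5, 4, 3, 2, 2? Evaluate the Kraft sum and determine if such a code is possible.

With common denominator 2^6 = 64: Σ 2^(−ℓᵢ) = 1/64 + 2/64 + 4/64 + 8/64 + 16/64 + 16/64 = 47/64 = 0.734375.
Kraft's inequality requires Σ ≤ 1; here Σ = 0.734375 ≤ 1, so such a prefix code exists.

0.734375; yes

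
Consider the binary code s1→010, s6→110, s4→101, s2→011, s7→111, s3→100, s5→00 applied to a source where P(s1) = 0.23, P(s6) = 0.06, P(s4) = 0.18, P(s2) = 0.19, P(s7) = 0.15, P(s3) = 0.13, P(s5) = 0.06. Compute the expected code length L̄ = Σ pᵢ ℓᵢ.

2.94 bits/symbol

L̄ = Σ pᵢ·ℓᵢ = 0.23·3 + 0.06·3 + 0.18·3 + 0.19·3 + 0.15·3 + 0.13·3 + 0.06·2 = 2.94 bits/symbol.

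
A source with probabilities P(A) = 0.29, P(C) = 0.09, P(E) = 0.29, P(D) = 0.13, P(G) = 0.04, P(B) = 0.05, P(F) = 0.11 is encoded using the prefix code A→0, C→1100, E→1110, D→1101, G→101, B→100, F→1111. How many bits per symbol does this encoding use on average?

L̄ = Σ pᵢ·ℓᵢ = 0.29·1 + 0.09·4 + 0.29·4 + 0.13·4 + 0.04·3 + 0.05·3 + 0.11·4 = 3.04 bits/symbol.

3.04 bits/symbol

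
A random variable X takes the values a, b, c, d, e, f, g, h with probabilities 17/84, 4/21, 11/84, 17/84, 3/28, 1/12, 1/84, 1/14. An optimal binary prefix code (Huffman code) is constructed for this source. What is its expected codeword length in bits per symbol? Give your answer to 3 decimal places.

Repeatedly combine the two least-probable nodes; the expected code length is the sum of the merged weights.
merge 1/84 + 1/14 → 1/12
merge 1/12 + 1/12 → 1/6
merge 3/28 + 11/84 → 5/21
merge 1/6 + 4/21 → 5/14
merge 17/84 + 17/84 → 17/42
merge 5/21 + 5/14 → 25/42
merge 17/42 + 25/42 → 1
L = 1/12 + 1/6 + 5/21 + 5/14 + 17/42 + 25/42 + 1 = 239/84 ≈ 2.845 bits/symbol.

2.845 bits/symbol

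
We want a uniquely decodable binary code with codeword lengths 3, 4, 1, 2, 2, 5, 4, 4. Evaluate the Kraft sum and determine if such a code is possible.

1.34375; no

With common denominator 2^5 = 32: Σ 2^(−ℓᵢ) = 4/32 + 2/32 + 16/32 + 8/32 + 8/32 + 1/32 + 2/32 + 2/32 = 43/32 = 1.34375.
Kraft's inequality requires Σ ≤ 1; here Σ = 1.34375 > 1, so no such prefix code exists.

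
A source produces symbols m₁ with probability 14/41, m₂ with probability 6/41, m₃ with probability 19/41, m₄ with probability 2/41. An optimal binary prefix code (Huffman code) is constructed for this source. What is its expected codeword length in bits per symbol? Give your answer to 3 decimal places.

1.732 bits/symbol

Repeatedly combine the two least-probable nodes; the expected code length is the sum of the merged weights.
merge 2/41 + 6/41 → 8/41
merge 8/41 + 14/41 → 22/41
merge 19/41 + 22/41 → 1
L = 8/41 + 22/41 + 1 = 71/41 ≈ 1.732 bits/symbol.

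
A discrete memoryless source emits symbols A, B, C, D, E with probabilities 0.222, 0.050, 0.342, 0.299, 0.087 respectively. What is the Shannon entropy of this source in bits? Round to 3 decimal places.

2.055 bits

H = −Σ pᵢ log₂ pᵢ.
−0.222·log₂(0.222) = 0.4820
−0.050·log₂(0.050) = 0.2161
−0.342·log₂(0.342) = 0.5294
−0.299·log₂(0.299) = 0.5208
−0.087·log₂(0.087) = 0.3065
Sum ≈ 2.0548 → 2.055 bits.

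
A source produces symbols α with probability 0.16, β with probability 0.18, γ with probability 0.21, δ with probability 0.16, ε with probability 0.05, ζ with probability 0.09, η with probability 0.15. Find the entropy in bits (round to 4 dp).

2.7035 bits

H = −Σ pᵢ log₂ pᵢ.
−0.16·log₂(0.16) = 0.4230
−0.18·log₂(0.18) = 0.4453
−0.21·log₂(0.21) = 0.4728
−0.16·log₂(0.16) = 0.4230
−0.05·log₂(0.05) = 0.2161
−0.09·log₂(0.09) = 0.3127
−0.15·log₂(0.15) = 0.4105
Sum ≈ 2.7035 → 2.7035 bits.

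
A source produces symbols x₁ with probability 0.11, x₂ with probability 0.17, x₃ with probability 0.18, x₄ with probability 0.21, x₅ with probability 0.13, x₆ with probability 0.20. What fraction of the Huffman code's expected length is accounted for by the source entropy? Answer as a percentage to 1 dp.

Entropy H = −Σ p log₂ p ≈ 2.5500 bits.
Huffman merges: 11/100+13/100→6/25; 17/100+9/50→7/20; 1/5+21/100→41/100; 6/25+7/20→59/100; 41/100+59/100→1. L = 259/100 ≈ 2.5900.
Efficiency = H/L = 2.5500/2.5900 = 98.5%.

98.5%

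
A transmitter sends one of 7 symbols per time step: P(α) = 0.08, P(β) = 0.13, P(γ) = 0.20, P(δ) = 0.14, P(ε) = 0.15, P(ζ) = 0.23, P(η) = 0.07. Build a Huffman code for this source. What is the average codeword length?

Repeatedly combine the two least-probable nodes; the expected code length is the sum of the merged weights.
merge 7/100 + 2/25 → 3/20
merge 13/100 + 7/50 → 27/100
merge 3/20 + 3/20 → 3/10
merge 1/5 + 23/100 → 43/100
merge 27/100 + 3/10 → 57/100
merge 43/100 + 57/100 → 1
L = 3/20 + 27/100 + 3/10 + 43/100 + 57/100 + 1 = 68/25 = 2.72 bits/symbol.

2.72 bits/symbol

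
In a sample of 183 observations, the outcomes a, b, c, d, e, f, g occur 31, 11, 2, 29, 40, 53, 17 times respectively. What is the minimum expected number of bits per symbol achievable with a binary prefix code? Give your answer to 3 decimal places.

Probabilities are the counts divided by 183.
Repeatedly combine the two least-probable nodes; the expected code length is the sum of the merged weights.
merge 2/183 + 11/183 → 13/183
merge 13/183 + 17/183 → 10/61
merge 29/183 + 10/61 → 59/183
merge 31/183 + 40/183 → 71/183
merge 53/183 + 59/183 → 112/183
merge 71/183 + 112/183 → 1
L = 13/183 + 10/61 + 59/183 + 71/183 + 112/183 + 1 = 156/61 ≈ 2.557 bits/symbol.

2.557 bits/symbol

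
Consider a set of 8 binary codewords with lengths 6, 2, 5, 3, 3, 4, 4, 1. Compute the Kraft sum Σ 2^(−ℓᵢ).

With common denominator 2^6 = 64: Σ 2^(−ℓᵢ) = 1/64 + 16/64 + 2/64 + 8/64 + 8/64 + 4/64 + 4/64 + 32/64 = 75/64 = 1.171875.

1.171875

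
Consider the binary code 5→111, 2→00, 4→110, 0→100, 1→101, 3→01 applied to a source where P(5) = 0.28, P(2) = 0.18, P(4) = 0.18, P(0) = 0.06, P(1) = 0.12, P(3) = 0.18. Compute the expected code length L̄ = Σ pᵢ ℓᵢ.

2.64 bits/symbol

L̄ = Σ pᵢ·ℓᵢ = 0.28·3 + 0.18·2 + 0.18·3 + 0.06·3 + 0.12·3 + 0.18·2 = 2.64 bits/symbol.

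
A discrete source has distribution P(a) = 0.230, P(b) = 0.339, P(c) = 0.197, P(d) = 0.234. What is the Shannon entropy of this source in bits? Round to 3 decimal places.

1.969 bits

H = −Σ pᵢ log₂ pᵢ.
−0.230·log₂(0.230) = 0.4877
−0.339·log₂(0.339) = 0.5291
−0.197·log₂(0.197) = 0.4617
−0.234·log₂(0.234) = 0.4903
Sum ≈ 1.9688 → 1.969 bits.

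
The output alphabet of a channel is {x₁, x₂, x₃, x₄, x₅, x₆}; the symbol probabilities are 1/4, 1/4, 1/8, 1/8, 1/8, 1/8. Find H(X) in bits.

Each probability is a power of 1/2, so log₂(1/p) is an integer.
H = Σ p·log₂(1/p) = 1/4·2 + 1/4·2 + 1/8·3 + 1/8·3 + 1/8·3 + 1/8·3 = 2.5 bits.

2.5 bits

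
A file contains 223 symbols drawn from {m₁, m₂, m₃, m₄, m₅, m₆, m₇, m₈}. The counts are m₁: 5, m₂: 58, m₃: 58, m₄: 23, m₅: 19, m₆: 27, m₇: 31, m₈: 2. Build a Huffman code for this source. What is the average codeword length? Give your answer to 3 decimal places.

2.628 bits/symbol

Probabilities are the counts divided by 223.
Repeatedly combine the two least-probable nodes; the expected code length is the sum of the merged weights.
merge 2/223 + 5/223 → 7/223
merge 7/223 + 19/223 → 26/223
merge 23/223 + 26/223 → 49/223
merge 27/223 + 31/223 → 58/223
merge 49/223 + 58/223 → 107/223
merge 58/223 + 58/223 → 116/223
merge 107/223 + 116/223 → 1
L = 7/223 + 26/223 + 49/223 + 58/223 + 107/223 + 116/223 + 1 = 586/223 ≈ 2.628 bits/symbol.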